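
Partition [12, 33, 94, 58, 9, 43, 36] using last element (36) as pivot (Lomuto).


Pivot: 36
  12 <= 36: advance i (no swap)
  33 <= 36: advance i (no swap)
  9 <= 36: swap -> [12, 33, 9, 58, 94, 43, 36]
Place pivot at 3: [12, 33, 9, 36, 94, 43, 58]

Partitioned: [12, 33, 9, 36, 94, 43, 58]


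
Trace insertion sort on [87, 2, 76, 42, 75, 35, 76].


Initial: [87, 2, 76, 42, 75, 35, 76]
Insert 2: [2, 87, 76, 42, 75, 35, 76]
Insert 76: [2, 76, 87, 42, 75, 35, 76]
Insert 42: [2, 42, 76, 87, 75, 35, 76]
Insert 75: [2, 42, 75, 76, 87, 35, 76]
Insert 35: [2, 35, 42, 75, 76, 87, 76]
Insert 76: [2, 35, 42, 75, 76, 76, 87]

Sorted: [2, 35, 42, 75, 76, 76, 87]


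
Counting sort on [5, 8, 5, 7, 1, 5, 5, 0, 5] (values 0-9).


Input: [5, 8, 5, 7, 1, 5, 5, 0, 5]
Counts: [1, 1, 0, 0, 0, 5, 0, 1, 1, 0]

Sorted: [0, 1, 5, 5, 5, 5, 5, 7, 8]


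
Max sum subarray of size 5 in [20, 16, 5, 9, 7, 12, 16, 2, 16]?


[0:5]: 57
[1:6]: 49
[2:7]: 49
[3:8]: 46
[4:9]: 53

Max: 57 at [0:5]


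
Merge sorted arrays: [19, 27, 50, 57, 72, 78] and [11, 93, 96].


Take 11 from B
Take 19 from A
Take 27 from A
Take 50 from A
Take 57 from A
Take 72 from A
Take 78 from A

Merged: [11, 19, 27, 50, 57, 72, 78, 93, 96]


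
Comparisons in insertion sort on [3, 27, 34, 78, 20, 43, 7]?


Algorithm: insertion sort
Input: [3, 27, 34, 78, 20, 43, 7]
Sorted: [3, 7, 20, 27, 34, 43, 78]

15


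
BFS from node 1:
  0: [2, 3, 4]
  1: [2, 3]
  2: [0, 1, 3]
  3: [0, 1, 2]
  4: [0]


Visit 1, enqueue [2, 3]
Visit 2, enqueue [0]
Visit 3, enqueue []
Visit 0, enqueue [4]
Visit 4, enqueue []

BFS order: [1, 2, 3, 0, 4]


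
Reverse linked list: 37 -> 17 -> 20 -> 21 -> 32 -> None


Step 1: curr=37, set curr.next=prev(None) | reversed so far: 37
Step 2: curr=17, set curr.next=prev(37) | reversed so far: 17 -> 37
Step 3: curr=20, set curr.next=prev(17) | reversed so far: 20 -> 17 -> 37
Step 4: curr=21, set curr.next=prev(20) | reversed so far: 21 -> 20 -> 17 -> 37
Step 5: curr=32, set curr.next=prev(21) | reversed so far: 32 -> 21 -> 20 -> 17 -> 37

32 -> 21 -> 20 -> 17 -> 37 -> None


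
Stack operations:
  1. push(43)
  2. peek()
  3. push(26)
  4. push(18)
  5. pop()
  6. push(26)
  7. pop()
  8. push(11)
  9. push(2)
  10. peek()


push(43) -> [43]
peek()->43
push(26) -> [43, 26]
push(18) -> [43, 26, 18]
pop()->18, [43, 26]
push(26) -> [43, 26, 26]
pop()->26, [43, 26]
push(11) -> [43, 26, 11]
push(2) -> [43, 26, 11, 2]
peek()->2

Final stack: [43, 26, 11, 2]


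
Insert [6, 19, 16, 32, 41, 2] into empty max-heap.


Insert 6: [6]
Insert 19: [19, 6]
Insert 16: [19, 6, 16]
Insert 32: [32, 19, 16, 6]
Insert 41: [41, 32, 16, 6, 19]
Insert 2: [41, 32, 16, 6, 19, 2]

Final heap: [41, 32, 16, 6, 19, 2]


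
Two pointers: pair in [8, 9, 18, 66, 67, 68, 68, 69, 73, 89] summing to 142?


lo=0(8)+hi=9(89)=97
lo=1(9)+hi=9(89)=98
lo=2(18)+hi=9(89)=107
lo=3(66)+hi=9(89)=155
lo=3(66)+hi=8(73)=139
lo=4(67)+hi=8(73)=140
lo=5(68)+hi=8(73)=141
lo=6(68)+hi=8(73)=141
lo=7(69)+hi=8(73)=142

Yes: 69+73=142


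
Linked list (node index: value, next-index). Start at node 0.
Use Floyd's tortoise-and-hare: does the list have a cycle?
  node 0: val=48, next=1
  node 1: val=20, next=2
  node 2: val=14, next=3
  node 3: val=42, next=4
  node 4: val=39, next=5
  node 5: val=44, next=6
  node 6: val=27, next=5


Floyd's tortoise (slow, +1) and hare (fast, +2):
  init: slow=0, fast=0
  step 1: slow=1, fast=2
  step 2: slow=2, fast=4
  step 3: slow=3, fast=6
  step 4: slow=4, fast=6
  step 5: slow=5, fast=6
  step 6: slow=6, fast=6
  slow == fast at node 6: cycle detected

Cycle: yes


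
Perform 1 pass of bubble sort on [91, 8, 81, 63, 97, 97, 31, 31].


Initial: [91, 8, 81, 63, 97, 97, 31, 31]
Pass 1: [8, 81, 63, 91, 97, 31, 31, 97] (5 swaps)

After 1 pass: [8, 81, 63, 91, 97, 31, 31, 97]


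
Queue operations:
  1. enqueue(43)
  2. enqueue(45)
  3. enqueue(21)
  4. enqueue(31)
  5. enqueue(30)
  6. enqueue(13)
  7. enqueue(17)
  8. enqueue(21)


enqueue(43) -> [43]
enqueue(45) -> [43, 45]
enqueue(21) -> [43, 45, 21]
enqueue(31) -> [43, 45, 21, 31]
enqueue(30) -> [43, 45, 21, 31, 30]
enqueue(13) -> [43, 45, 21, 31, 30, 13]
enqueue(17) -> [43, 45, 21, 31, 30, 13, 17]
enqueue(21) -> [43, 45, 21, 31, 30, 13, 17, 21]

Final queue: [43, 45, 21, 31, 30, 13, 17, 21]


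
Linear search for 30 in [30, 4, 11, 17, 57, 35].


i=0: 30==30 found!

Found at 0, 1 comps


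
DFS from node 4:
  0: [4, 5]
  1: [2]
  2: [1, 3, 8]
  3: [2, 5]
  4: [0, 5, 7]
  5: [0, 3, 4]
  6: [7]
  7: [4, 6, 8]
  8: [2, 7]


Visit 4, push [7, 5, 0]
Visit 0, push [5]
Visit 5, push [3]
Visit 3, push [2]
Visit 2, push [8, 1]
Visit 1, push []
Visit 8, push [7]
Visit 7, push [6]
Visit 6, push []

DFS order: [4, 0, 5, 3, 2, 1, 8, 7, 6]


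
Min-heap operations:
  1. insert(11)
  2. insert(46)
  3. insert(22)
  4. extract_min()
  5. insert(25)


insert(11) -> [11]
insert(46) -> [11, 46]
insert(22) -> [11, 46, 22]
extract_min()->11, [22, 46]
insert(25) -> [22, 46, 25]

Final heap: [22, 46, 25]


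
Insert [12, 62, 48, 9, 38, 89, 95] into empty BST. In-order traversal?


Insert 12: root
Insert 62: R from 12
Insert 48: R from 12 -> L from 62
Insert 9: L from 12
Insert 38: R from 12 -> L from 62 -> L from 48
Insert 89: R from 12 -> R from 62
Insert 95: R from 12 -> R from 62 -> R from 89

In-order: [9, 12, 38, 48, 62, 89, 95]


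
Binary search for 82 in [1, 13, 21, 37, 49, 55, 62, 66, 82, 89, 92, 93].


Step 1: lo=0, hi=11, mid=5, val=55
Step 2: lo=6, hi=11, mid=8, val=82

Found at index 8


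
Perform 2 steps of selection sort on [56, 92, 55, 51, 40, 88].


Initial: [56, 92, 55, 51, 40, 88]
Step 1: min=40 at 4
  Swap: [40, 92, 55, 51, 56, 88]
Step 2: min=51 at 3
  Swap: [40, 51, 55, 92, 56, 88]

After 2 steps: [40, 51, 55, 92, 56, 88]


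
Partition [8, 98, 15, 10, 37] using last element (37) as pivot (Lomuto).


Pivot: 37
  8 <= 37: advance i (no swap)
  15 <= 37: swap -> [8, 15, 98, 10, 37]
  10 <= 37: swap -> [8, 15, 10, 98, 37]
Place pivot at 3: [8, 15, 10, 37, 98]

Partitioned: [8, 15, 10, 37, 98]


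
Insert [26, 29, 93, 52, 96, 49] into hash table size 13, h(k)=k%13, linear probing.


Insert 26: h=0 -> slot 0
Insert 29: h=3 -> slot 3
Insert 93: h=2 -> slot 2
Insert 52: h=0, 1 probes -> slot 1
Insert 96: h=5 -> slot 5
Insert 49: h=10 -> slot 10

Table: [26, 52, 93, 29, None, 96, None, None, None, None, 49, None, None]


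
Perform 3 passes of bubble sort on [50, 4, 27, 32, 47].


Initial: [50, 4, 27, 32, 47]
Pass 1: [4, 27, 32, 47, 50] (4 swaps)
Pass 2: [4, 27, 32, 47, 50] (0 swaps)
Pass 3: [4, 27, 32, 47, 50] (0 swaps)

After 3 passes: [4, 27, 32, 47, 50]


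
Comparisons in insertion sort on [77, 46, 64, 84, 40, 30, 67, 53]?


Algorithm: insertion sort
Input: [77, 46, 64, 84, 40, 30, 67, 53]
Sorted: [30, 40, 46, 53, 64, 67, 77, 84]

21


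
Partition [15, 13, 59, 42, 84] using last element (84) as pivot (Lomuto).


Pivot: 84
  15 <= 84: advance i (no swap)
  13 <= 84: advance i (no swap)
  59 <= 84: advance i (no swap)
  42 <= 84: advance i (no swap)
Place pivot at 4: [15, 13, 59, 42, 84]

Partitioned: [15, 13, 59, 42, 84]


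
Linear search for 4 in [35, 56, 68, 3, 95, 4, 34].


i=0: 35!=4
i=1: 56!=4
i=2: 68!=4
i=3: 3!=4
i=4: 95!=4
i=5: 4==4 found!

Found at 5, 6 comps


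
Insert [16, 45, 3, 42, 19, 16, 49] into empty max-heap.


Insert 16: [16]
Insert 45: [45, 16]
Insert 3: [45, 16, 3]
Insert 42: [45, 42, 3, 16]
Insert 19: [45, 42, 3, 16, 19]
Insert 16: [45, 42, 16, 16, 19, 3]
Insert 49: [49, 42, 45, 16, 19, 3, 16]

Final heap: [49, 42, 45, 16, 19, 3, 16]


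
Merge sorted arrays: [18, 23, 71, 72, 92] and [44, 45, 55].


Take 18 from A
Take 23 from A
Take 44 from B
Take 45 from B
Take 55 from B

Merged: [18, 23, 44, 45, 55, 71, 72, 92]


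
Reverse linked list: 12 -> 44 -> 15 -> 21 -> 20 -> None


Step 1: curr=12, set curr.next=prev(None) | reversed so far: 12
Step 2: curr=44, set curr.next=prev(12) | reversed so far: 44 -> 12
Step 3: curr=15, set curr.next=prev(44) | reversed so far: 15 -> 44 -> 12
Step 4: curr=21, set curr.next=prev(15) | reversed so far: 21 -> 15 -> 44 -> 12
Step 5: curr=20, set curr.next=prev(21) | reversed so far: 20 -> 21 -> 15 -> 44 -> 12

20 -> 21 -> 15 -> 44 -> 12 -> None


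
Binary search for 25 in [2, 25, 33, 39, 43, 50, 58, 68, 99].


Step 1: lo=0, hi=8, mid=4, val=43
Step 2: lo=0, hi=3, mid=1, val=25

Found at index 1


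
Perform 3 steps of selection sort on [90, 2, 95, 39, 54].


Initial: [90, 2, 95, 39, 54]
Step 1: min=2 at 1
  Swap: [2, 90, 95, 39, 54]
Step 2: min=39 at 3
  Swap: [2, 39, 95, 90, 54]
Step 3: min=54 at 4
  Swap: [2, 39, 54, 90, 95]

After 3 steps: [2, 39, 54, 90, 95]


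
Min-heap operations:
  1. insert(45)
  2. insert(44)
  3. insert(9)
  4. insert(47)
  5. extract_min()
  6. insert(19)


insert(45) -> [45]
insert(44) -> [44, 45]
insert(9) -> [9, 45, 44]
insert(47) -> [9, 45, 44, 47]
extract_min()->9, [44, 45, 47]
insert(19) -> [19, 44, 47, 45]

Final heap: [19, 44, 47, 45]


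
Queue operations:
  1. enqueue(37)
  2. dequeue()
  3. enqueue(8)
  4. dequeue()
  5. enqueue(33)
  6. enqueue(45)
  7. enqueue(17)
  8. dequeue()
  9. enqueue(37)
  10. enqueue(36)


enqueue(37) -> [37]
dequeue()->37, []
enqueue(8) -> [8]
dequeue()->8, []
enqueue(33) -> [33]
enqueue(45) -> [33, 45]
enqueue(17) -> [33, 45, 17]
dequeue()->33, [45, 17]
enqueue(37) -> [45, 17, 37]
enqueue(36) -> [45, 17, 37, 36]

Final queue: [45, 17, 37, 36]


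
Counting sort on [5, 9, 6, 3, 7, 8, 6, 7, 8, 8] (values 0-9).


Input: [5, 9, 6, 3, 7, 8, 6, 7, 8, 8]
Counts: [0, 0, 0, 1, 0, 1, 2, 2, 3, 1]

Sorted: [3, 5, 6, 6, 7, 7, 8, 8, 8, 9]


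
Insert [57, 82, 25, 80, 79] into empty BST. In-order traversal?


Insert 57: root
Insert 82: R from 57
Insert 25: L from 57
Insert 80: R from 57 -> L from 82
Insert 79: R from 57 -> L from 82 -> L from 80

In-order: [25, 57, 79, 80, 82]


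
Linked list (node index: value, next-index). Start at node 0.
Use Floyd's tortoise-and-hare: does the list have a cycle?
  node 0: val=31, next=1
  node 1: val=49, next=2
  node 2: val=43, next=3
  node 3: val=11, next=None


Floyd's tortoise (slow, +1) and hare (fast, +2):
  init: slow=0, fast=0
  step 1: slow=1, fast=2
  step 2: fast 2->3->None, no cycle

Cycle: no


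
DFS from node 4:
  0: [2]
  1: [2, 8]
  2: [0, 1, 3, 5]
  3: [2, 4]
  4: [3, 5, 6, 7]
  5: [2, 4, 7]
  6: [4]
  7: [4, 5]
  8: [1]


Visit 4, push [7, 6, 5, 3]
Visit 3, push [2]
Visit 2, push [5, 1, 0]
Visit 0, push []
Visit 1, push [8]
Visit 8, push []
Visit 5, push [7]
Visit 7, push []
Visit 6, push []

DFS order: [4, 3, 2, 0, 1, 8, 5, 7, 6]


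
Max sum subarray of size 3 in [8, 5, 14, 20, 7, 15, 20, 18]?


[0:3]: 27
[1:4]: 39
[2:5]: 41
[3:6]: 42
[4:7]: 42
[5:8]: 53

Max: 53 at [5:8]


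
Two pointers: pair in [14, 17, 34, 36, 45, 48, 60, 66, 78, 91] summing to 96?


lo=0(14)+hi=9(91)=105
lo=0(14)+hi=8(78)=92
lo=1(17)+hi=8(78)=95
lo=2(34)+hi=8(78)=112
lo=2(34)+hi=7(66)=100
lo=2(34)+hi=6(60)=94
lo=3(36)+hi=6(60)=96

Yes: 36+60=96


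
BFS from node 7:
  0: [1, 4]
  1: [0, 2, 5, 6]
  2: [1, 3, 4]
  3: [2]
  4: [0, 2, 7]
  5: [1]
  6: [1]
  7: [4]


Visit 7, enqueue [4]
Visit 4, enqueue [0, 2]
Visit 0, enqueue [1]
Visit 2, enqueue [3]
Visit 1, enqueue [5, 6]
Visit 3, enqueue []
Visit 5, enqueue []
Visit 6, enqueue []

BFS order: [7, 4, 0, 2, 1, 3, 5, 6]


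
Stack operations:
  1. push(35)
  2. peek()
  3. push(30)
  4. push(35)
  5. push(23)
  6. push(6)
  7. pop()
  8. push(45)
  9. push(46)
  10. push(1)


push(35) -> [35]
peek()->35
push(30) -> [35, 30]
push(35) -> [35, 30, 35]
push(23) -> [35, 30, 35, 23]
push(6) -> [35, 30, 35, 23, 6]
pop()->6, [35, 30, 35, 23]
push(45) -> [35, 30, 35, 23, 45]
push(46) -> [35, 30, 35, 23, 45, 46]
push(1) -> [35, 30, 35, 23, 45, 46, 1]

Final stack: [35, 30, 35, 23, 45, 46, 1]


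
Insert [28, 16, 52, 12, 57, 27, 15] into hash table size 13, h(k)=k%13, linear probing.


Insert 28: h=2 -> slot 2
Insert 16: h=3 -> slot 3
Insert 52: h=0 -> slot 0
Insert 12: h=12 -> slot 12
Insert 57: h=5 -> slot 5
Insert 27: h=1 -> slot 1
Insert 15: h=2, 2 probes -> slot 4

Table: [52, 27, 28, 16, 15, 57, None, None, None, None, None, None, 12]


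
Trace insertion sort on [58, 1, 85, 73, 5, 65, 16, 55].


Initial: [58, 1, 85, 73, 5, 65, 16, 55]
Insert 1: [1, 58, 85, 73, 5, 65, 16, 55]
Insert 85: [1, 58, 85, 73, 5, 65, 16, 55]
Insert 73: [1, 58, 73, 85, 5, 65, 16, 55]
Insert 5: [1, 5, 58, 73, 85, 65, 16, 55]
Insert 65: [1, 5, 58, 65, 73, 85, 16, 55]
Insert 16: [1, 5, 16, 58, 65, 73, 85, 55]
Insert 55: [1, 5, 16, 55, 58, 65, 73, 85]

Sorted: [1, 5, 16, 55, 58, 65, 73, 85]


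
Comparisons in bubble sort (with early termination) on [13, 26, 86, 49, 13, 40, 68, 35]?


Algorithm: bubble sort (with early termination)
Input: [13, 26, 86, 49, 13, 40, 68, 35]
Sorted: [13, 13, 26, 35, 40, 49, 68, 86]

25


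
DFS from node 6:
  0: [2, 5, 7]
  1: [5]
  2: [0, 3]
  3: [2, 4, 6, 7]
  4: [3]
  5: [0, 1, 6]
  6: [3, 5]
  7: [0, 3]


Visit 6, push [5, 3]
Visit 3, push [7, 4, 2]
Visit 2, push [0]
Visit 0, push [7, 5]
Visit 5, push [1]
Visit 1, push []
Visit 7, push []
Visit 4, push []

DFS order: [6, 3, 2, 0, 5, 1, 7, 4]


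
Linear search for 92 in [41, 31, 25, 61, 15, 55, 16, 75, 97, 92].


i=0: 41!=92
i=1: 31!=92
i=2: 25!=92
i=3: 61!=92
i=4: 15!=92
i=5: 55!=92
i=6: 16!=92
i=7: 75!=92
i=8: 97!=92
i=9: 92==92 found!

Found at 9, 10 comps


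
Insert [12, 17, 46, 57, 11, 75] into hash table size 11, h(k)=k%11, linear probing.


Insert 12: h=1 -> slot 1
Insert 17: h=6 -> slot 6
Insert 46: h=2 -> slot 2
Insert 57: h=2, 1 probes -> slot 3
Insert 11: h=0 -> slot 0
Insert 75: h=9 -> slot 9

Table: [11, 12, 46, 57, None, None, 17, None, None, 75, None]


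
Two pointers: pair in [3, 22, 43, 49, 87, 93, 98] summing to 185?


lo=0(3)+hi=6(98)=101
lo=1(22)+hi=6(98)=120
lo=2(43)+hi=6(98)=141
lo=3(49)+hi=6(98)=147
lo=4(87)+hi=6(98)=185

Yes: 87+98=185


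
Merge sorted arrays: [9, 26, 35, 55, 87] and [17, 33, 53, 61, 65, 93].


Take 9 from A
Take 17 from B
Take 26 from A
Take 33 from B
Take 35 from A
Take 53 from B
Take 55 from A
Take 61 from B
Take 65 from B
Take 87 from A

Merged: [9, 17, 26, 33, 35, 53, 55, 61, 65, 87, 93]


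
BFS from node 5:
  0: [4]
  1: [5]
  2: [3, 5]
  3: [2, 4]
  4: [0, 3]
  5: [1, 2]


Visit 5, enqueue [1, 2]
Visit 1, enqueue []
Visit 2, enqueue [3]
Visit 3, enqueue [4]
Visit 4, enqueue [0]
Visit 0, enqueue []

BFS order: [5, 1, 2, 3, 4, 0]


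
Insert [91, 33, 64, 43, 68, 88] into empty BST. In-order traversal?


Insert 91: root
Insert 33: L from 91
Insert 64: L from 91 -> R from 33
Insert 43: L from 91 -> R from 33 -> L from 64
Insert 68: L from 91 -> R from 33 -> R from 64
Insert 88: L from 91 -> R from 33 -> R from 64 -> R from 68

In-order: [33, 43, 64, 68, 88, 91]


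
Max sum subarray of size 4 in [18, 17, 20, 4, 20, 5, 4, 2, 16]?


[0:4]: 59
[1:5]: 61
[2:6]: 49
[3:7]: 33
[4:8]: 31
[5:9]: 27

Max: 61 at [1:5]


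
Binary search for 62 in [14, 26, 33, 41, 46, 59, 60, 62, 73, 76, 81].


Step 1: lo=0, hi=10, mid=5, val=59
Step 2: lo=6, hi=10, mid=8, val=73
Step 3: lo=6, hi=7, mid=6, val=60
Step 4: lo=7, hi=7, mid=7, val=62

Found at index 7


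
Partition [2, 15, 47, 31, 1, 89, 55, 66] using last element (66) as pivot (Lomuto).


Pivot: 66
  2 <= 66: advance i (no swap)
  15 <= 66: advance i (no swap)
  47 <= 66: advance i (no swap)
  31 <= 66: advance i (no swap)
  1 <= 66: advance i (no swap)
  55 <= 66: swap -> [2, 15, 47, 31, 1, 55, 89, 66]
Place pivot at 6: [2, 15, 47, 31, 1, 55, 66, 89]

Partitioned: [2, 15, 47, 31, 1, 55, 66, 89]


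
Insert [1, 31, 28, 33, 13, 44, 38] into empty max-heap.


Insert 1: [1]
Insert 31: [31, 1]
Insert 28: [31, 1, 28]
Insert 33: [33, 31, 28, 1]
Insert 13: [33, 31, 28, 1, 13]
Insert 44: [44, 31, 33, 1, 13, 28]
Insert 38: [44, 31, 38, 1, 13, 28, 33]

Final heap: [44, 31, 38, 1, 13, 28, 33]


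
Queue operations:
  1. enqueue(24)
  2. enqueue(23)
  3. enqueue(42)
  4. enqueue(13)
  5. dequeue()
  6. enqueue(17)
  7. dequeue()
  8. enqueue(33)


enqueue(24) -> [24]
enqueue(23) -> [24, 23]
enqueue(42) -> [24, 23, 42]
enqueue(13) -> [24, 23, 42, 13]
dequeue()->24, [23, 42, 13]
enqueue(17) -> [23, 42, 13, 17]
dequeue()->23, [42, 13, 17]
enqueue(33) -> [42, 13, 17, 33]

Final queue: [42, 13, 17, 33]


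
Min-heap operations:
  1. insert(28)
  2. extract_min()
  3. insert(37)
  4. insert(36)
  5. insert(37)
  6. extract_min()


insert(28) -> [28]
extract_min()->28, []
insert(37) -> [37]
insert(36) -> [36, 37]
insert(37) -> [36, 37, 37]
extract_min()->36, [37, 37]

Final heap: [37, 37]


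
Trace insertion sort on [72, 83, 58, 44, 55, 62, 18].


Initial: [72, 83, 58, 44, 55, 62, 18]
Insert 83: [72, 83, 58, 44, 55, 62, 18]
Insert 58: [58, 72, 83, 44, 55, 62, 18]
Insert 44: [44, 58, 72, 83, 55, 62, 18]
Insert 55: [44, 55, 58, 72, 83, 62, 18]
Insert 62: [44, 55, 58, 62, 72, 83, 18]
Insert 18: [18, 44, 55, 58, 62, 72, 83]

Sorted: [18, 44, 55, 58, 62, 72, 83]


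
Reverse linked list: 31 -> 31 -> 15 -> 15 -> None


Step 1: curr=31, set curr.next=prev(None) | reversed so far: 31
Step 2: curr=31, set curr.next=prev(31) | reversed so far: 31 -> 31
Step 3: curr=15, set curr.next=prev(31) | reversed so far: 15 -> 31 -> 31
Step 4: curr=15, set curr.next=prev(15) | reversed so far: 15 -> 15 -> 31 -> 31

15 -> 15 -> 31 -> 31 -> None


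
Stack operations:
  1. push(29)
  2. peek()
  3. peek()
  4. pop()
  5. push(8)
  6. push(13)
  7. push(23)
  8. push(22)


push(29) -> [29]
peek()->29
peek()->29
pop()->29, []
push(8) -> [8]
push(13) -> [8, 13]
push(23) -> [8, 13, 23]
push(22) -> [8, 13, 23, 22]

Final stack: [8, 13, 23, 22]


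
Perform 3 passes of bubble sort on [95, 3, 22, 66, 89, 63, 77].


Initial: [95, 3, 22, 66, 89, 63, 77]
Pass 1: [3, 22, 66, 89, 63, 77, 95] (6 swaps)
Pass 2: [3, 22, 66, 63, 77, 89, 95] (2 swaps)
Pass 3: [3, 22, 63, 66, 77, 89, 95] (1 swaps)

After 3 passes: [3, 22, 63, 66, 77, 89, 95]


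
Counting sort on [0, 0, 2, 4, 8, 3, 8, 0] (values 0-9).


Input: [0, 0, 2, 4, 8, 3, 8, 0]
Counts: [3, 0, 1, 1, 1, 0, 0, 0, 2, 0]

Sorted: [0, 0, 0, 2, 3, 4, 8, 8]


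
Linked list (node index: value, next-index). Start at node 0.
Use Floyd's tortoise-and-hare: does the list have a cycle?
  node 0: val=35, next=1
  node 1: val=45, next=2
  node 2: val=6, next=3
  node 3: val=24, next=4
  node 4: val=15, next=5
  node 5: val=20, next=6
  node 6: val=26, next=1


Floyd's tortoise (slow, +1) and hare (fast, +2):
  init: slow=0, fast=0
  step 1: slow=1, fast=2
  step 2: slow=2, fast=4
  step 3: slow=3, fast=6
  step 4: slow=4, fast=2
  step 5: slow=5, fast=4
  step 6: slow=6, fast=6
  slow == fast at node 6: cycle detected

Cycle: yes


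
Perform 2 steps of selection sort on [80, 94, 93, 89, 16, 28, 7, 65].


Initial: [80, 94, 93, 89, 16, 28, 7, 65]
Step 1: min=7 at 6
  Swap: [7, 94, 93, 89, 16, 28, 80, 65]
Step 2: min=16 at 4
  Swap: [7, 16, 93, 89, 94, 28, 80, 65]

After 2 steps: [7, 16, 93, 89, 94, 28, 80, 65]


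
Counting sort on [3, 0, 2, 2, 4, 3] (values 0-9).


Input: [3, 0, 2, 2, 4, 3]
Counts: [1, 0, 2, 2, 1, 0, 0, 0, 0, 0]

Sorted: [0, 2, 2, 3, 3, 4]


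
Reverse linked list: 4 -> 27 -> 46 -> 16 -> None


Step 1: curr=4, set curr.next=prev(None) | reversed so far: 4
Step 2: curr=27, set curr.next=prev(4) | reversed so far: 27 -> 4
Step 3: curr=46, set curr.next=prev(27) | reversed so far: 46 -> 27 -> 4
Step 4: curr=16, set curr.next=prev(46) | reversed so far: 16 -> 46 -> 27 -> 4

16 -> 46 -> 27 -> 4 -> None


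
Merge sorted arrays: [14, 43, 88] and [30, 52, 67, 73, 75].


Take 14 from A
Take 30 from B
Take 43 from A
Take 52 from B
Take 67 from B
Take 73 from B
Take 75 from B

Merged: [14, 30, 43, 52, 67, 73, 75, 88]


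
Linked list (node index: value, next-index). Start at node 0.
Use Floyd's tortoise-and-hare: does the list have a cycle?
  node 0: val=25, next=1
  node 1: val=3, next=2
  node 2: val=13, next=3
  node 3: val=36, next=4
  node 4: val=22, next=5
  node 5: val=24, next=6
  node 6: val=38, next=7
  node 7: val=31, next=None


Floyd's tortoise (slow, +1) and hare (fast, +2):
  init: slow=0, fast=0
  step 1: slow=1, fast=2
  step 2: slow=2, fast=4
  step 3: slow=3, fast=6
  step 4: fast 6->7->None, no cycle

Cycle: no


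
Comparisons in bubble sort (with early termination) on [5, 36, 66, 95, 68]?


Algorithm: bubble sort (with early termination)
Input: [5, 36, 66, 95, 68]
Sorted: [5, 36, 66, 68, 95]

7


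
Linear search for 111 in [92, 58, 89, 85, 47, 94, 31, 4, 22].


i=0: 92!=111
i=1: 58!=111
i=2: 89!=111
i=3: 85!=111
i=4: 47!=111
i=5: 94!=111
i=6: 31!=111
i=7: 4!=111
i=8: 22!=111

Not found, 9 comps


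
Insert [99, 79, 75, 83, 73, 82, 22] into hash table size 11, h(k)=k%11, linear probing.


Insert 99: h=0 -> slot 0
Insert 79: h=2 -> slot 2
Insert 75: h=9 -> slot 9
Insert 83: h=6 -> slot 6
Insert 73: h=7 -> slot 7
Insert 82: h=5 -> slot 5
Insert 22: h=0, 1 probes -> slot 1

Table: [99, 22, 79, None, None, 82, 83, 73, None, 75, None]


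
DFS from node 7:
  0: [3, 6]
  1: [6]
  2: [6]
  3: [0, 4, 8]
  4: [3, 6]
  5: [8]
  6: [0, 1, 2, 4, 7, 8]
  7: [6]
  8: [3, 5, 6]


Visit 7, push [6]
Visit 6, push [8, 4, 2, 1, 0]
Visit 0, push [3]
Visit 3, push [8, 4]
Visit 4, push []
Visit 8, push [5]
Visit 5, push []
Visit 1, push []
Visit 2, push []

DFS order: [7, 6, 0, 3, 4, 8, 5, 1, 2]


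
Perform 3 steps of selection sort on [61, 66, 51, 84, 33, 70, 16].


Initial: [61, 66, 51, 84, 33, 70, 16]
Step 1: min=16 at 6
  Swap: [16, 66, 51, 84, 33, 70, 61]
Step 2: min=33 at 4
  Swap: [16, 33, 51, 84, 66, 70, 61]
Step 3: min=51 at 2
  Swap: [16, 33, 51, 84, 66, 70, 61]

After 3 steps: [16, 33, 51, 84, 66, 70, 61]


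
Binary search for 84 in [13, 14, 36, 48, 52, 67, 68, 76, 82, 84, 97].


Step 1: lo=0, hi=10, mid=5, val=67
Step 2: lo=6, hi=10, mid=8, val=82
Step 3: lo=9, hi=10, mid=9, val=84

Found at index 9


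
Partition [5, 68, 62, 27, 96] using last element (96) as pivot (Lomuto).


Pivot: 96
  5 <= 96: advance i (no swap)
  68 <= 96: advance i (no swap)
  62 <= 96: advance i (no swap)
  27 <= 96: advance i (no swap)
Place pivot at 4: [5, 68, 62, 27, 96]

Partitioned: [5, 68, 62, 27, 96]


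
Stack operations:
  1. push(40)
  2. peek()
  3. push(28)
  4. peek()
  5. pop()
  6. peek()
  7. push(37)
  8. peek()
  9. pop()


push(40) -> [40]
peek()->40
push(28) -> [40, 28]
peek()->28
pop()->28, [40]
peek()->40
push(37) -> [40, 37]
peek()->37
pop()->37, [40]

Final stack: [40]


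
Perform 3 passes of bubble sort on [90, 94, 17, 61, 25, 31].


Initial: [90, 94, 17, 61, 25, 31]
Pass 1: [90, 17, 61, 25, 31, 94] (4 swaps)
Pass 2: [17, 61, 25, 31, 90, 94] (4 swaps)
Pass 3: [17, 25, 31, 61, 90, 94] (2 swaps)

After 3 passes: [17, 25, 31, 61, 90, 94]


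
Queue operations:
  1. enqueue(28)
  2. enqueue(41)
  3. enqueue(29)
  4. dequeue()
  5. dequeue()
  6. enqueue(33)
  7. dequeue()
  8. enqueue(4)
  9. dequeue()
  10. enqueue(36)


enqueue(28) -> [28]
enqueue(41) -> [28, 41]
enqueue(29) -> [28, 41, 29]
dequeue()->28, [41, 29]
dequeue()->41, [29]
enqueue(33) -> [29, 33]
dequeue()->29, [33]
enqueue(4) -> [33, 4]
dequeue()->33, [4]
enqueue(36) -> [4, 36]

Final queue: [4, 36]


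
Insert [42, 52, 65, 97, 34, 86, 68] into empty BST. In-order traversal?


Insert 42: root
Insert 52: R from 42
Insert 65: R from 42 -> R from 52
Insert 97: R from 42 -> R from 52 -> R from 65
Insert 34: L from 42
Insert 86: R from 42 -> R from 52 -> R from 65 -> L from 97
Insert 68: R from 42 -> R from 52 -> R from 65 -> L from 97 -> L from 86

In-order: [34, 42, 52, 65, 68, 86, 97]


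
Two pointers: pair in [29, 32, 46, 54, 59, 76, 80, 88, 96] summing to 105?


lo=0(29)+hi=8(96)=125
lo=0(29)+hi=7(88)=117
lo=0(29)+hi=6(80)=109
lo=0(29)+hi=5(76)=105

Yes: 29+76=105


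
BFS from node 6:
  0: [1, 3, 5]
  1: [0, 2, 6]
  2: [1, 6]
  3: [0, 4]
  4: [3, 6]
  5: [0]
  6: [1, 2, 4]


Visit 6, enqueue [1, 2, 4]
Visit 1, enqueue [0]
Visit 2, enqueue []
Visit 4, enqueue [3]
Visit 0, enqueue [5]
Visit 3, enqueue []
Visit 5, enqueue []

BFS order: [6, 1, 2, 4, 0, 3, 5]


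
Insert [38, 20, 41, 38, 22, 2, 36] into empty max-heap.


Insert 38: [38]
Insert 20: [38, 20]
Insert 41: [41, 20, 38]
Insert 38: [41, 38, 38, 20]
Insert 22: [41, 38, 38, 20, 22]
Insert 2: [41, 38, 38, 20, 22, 2]
Insert 36: [41, 38, 38, 20, 22, 2, 36]

Final heap: [41, 38, 38, 20, 22, 2, 36]


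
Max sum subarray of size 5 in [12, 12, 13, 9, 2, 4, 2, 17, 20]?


[0:5]: 48
[1:6]: 40
[2:7]: 30
[3:8]: 34
[4:9]: 45

Max: 48 at [0:5]


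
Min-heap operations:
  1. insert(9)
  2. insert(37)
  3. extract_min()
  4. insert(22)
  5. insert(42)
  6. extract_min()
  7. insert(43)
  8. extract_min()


insert(9) -> [9]
insert(37) -> [9, 37]
extract_min()->9, [37]
insert(22) -> [22, 37]
insert(42) -> [22, 37, 42]
extract_min()->22, [37, 42]
insert(43) -> [37, 42, 43]
extract_min()->37, [42, 43]

Final heap: [42, 43]


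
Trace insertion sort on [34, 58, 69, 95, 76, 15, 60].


Initial: [34, 58, 69, 95, 76, 15, 60]
Insert 58: [34, 58, 69, 95, 76, 15, 60]
Insert 69: [34, 58, 69, 95, 76, 15, 60]
Insert 95: [34, 58, 69, 95, 76, 15, 60]
Insert 76: [34, 58, 69, 76, 95, 15, 60]
Insert 15: [15, 34, 58, 69, 76, 95, 60]
Insert 60: [15, 34, 58, 60, 69, 76, 95]

Sorted: [15, 34, 58, 60, 69, 76, 95]


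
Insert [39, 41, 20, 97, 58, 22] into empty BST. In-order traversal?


Insert 39: root
Insert 41: R from 39
Insert 20: L from 39
Insert 97: R from 39 -> R from 41
Insert 58: R from 39 -> R from 41 -> L from 97
Insert 22: L from 39 -> R from 20

In-order: [20, 22, 39, 41, 58, 97]


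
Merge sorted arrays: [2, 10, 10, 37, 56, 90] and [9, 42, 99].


Take 2 from A
Take 9 from B
Take 10 from A
Take 10 from A
Take 37 from A
Take 42 from B
Take 56 from A
Take 90 from A

Merged: [2, 9, 10, 10, 37, 42, 56, 90, 99]


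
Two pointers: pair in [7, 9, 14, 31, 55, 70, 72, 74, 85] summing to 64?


lo=0(7)+hi=8(85)=92
lo=0(7)+hi=7(74)=81
lo=0(7)+hi=6(72)=79
lo=0(7)+hi=5(70)=77
lo=0(7)+hi=4(55)=62
lo=1(9)+hi=4(55)=64

Yes: 9+55=64


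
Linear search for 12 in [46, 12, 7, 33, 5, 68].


i=0: 46!=12
i=1: 12==12 found!

Found at 1, 2 comps


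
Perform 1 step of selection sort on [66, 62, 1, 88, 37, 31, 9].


Initial: [66, 62, 1, 88, 37, 31, 9]
Step 1: min=1 at 2
  Swap: [1, 62, 66, 88, 37, 31, 9]

After 1 step: [1, 62, 66, 88, 37, 31, 9]


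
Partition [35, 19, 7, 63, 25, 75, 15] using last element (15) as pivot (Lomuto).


Pivot: 15
  7 <= 15: swap -> [7, 19, 35, 63, 25, 75, 15]
Place pivot at 1: [7, 15, 35, 63, 25, 75, 19]

Partitioned: [7, 15, 35, 63, 25, 75, 19]


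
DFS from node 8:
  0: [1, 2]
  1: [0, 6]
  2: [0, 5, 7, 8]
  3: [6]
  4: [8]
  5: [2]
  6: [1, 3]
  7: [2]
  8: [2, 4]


Visit 8, push [4, 2]
Visit 2, push [7, 5, 0]
Visit 0, push [1]
Visit 1, push [6]
Visit 6, push [3]
Visit 3, push []
Visit 5, push []
Visit 7, push []
Visit 4, push []

DFS order: [8, 2, 0, 1, 6, 3, 5, 7, 4]


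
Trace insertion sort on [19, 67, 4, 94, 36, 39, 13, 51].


Initial: [19, 67, 4, 94, 36, 39, 13, 51]
Insert 67: [19, 67, 4, 94, 36, 39, 13, 51]
Insert 4: [4, 19, 67, 94, 36, 39, 13, 51]
Insert 94: [4, 19, 67, 94, 36, 39, 13, 51]
Insert 36: [4, 19, 36, 67, 94, 39, 13, 51]
Insert 39: [4, 19, 36, 39, 67, 94, 13, 51]
Insert 13: [4, 13, 19, 36, 39, 67, 94, 51]
Insert 51: [4, 13, 19, 36, 39, 51, 67, 94]

Sorted: [4, 13, 19, 36, 39, 51, 67, 94]


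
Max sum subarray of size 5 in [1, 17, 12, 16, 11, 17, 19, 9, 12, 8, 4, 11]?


[0:5]: 57
[1:6]: 73
[2:7]: 75
[3:8]: 72
[4:9]: 68
[5:10]: 65
[6:11]: 52
[7:12]: 44

Max: 75 at [2:7]


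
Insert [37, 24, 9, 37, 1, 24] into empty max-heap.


Insert 37: [37]
Insert 24: [37, 24]
Insert 9: [37, 24, 9]
Insert 37: [37, 37, 9, 24]
Insert 1: [37, 37, 9, 24, 1]
Insert 24: [37, 37, 24, 24, 1, 9]

Final heap: [37, 37, 24, 24, 1, 9]


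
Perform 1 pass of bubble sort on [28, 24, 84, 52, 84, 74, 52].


Initial: [28, 24, 84, 52, 84, 74, 52]
Pass 1: [24, 28, 52, 84, 74, 52, 84] (4 swaps)

After 1 pass: [24, 28, 52, 84, 74, 52, 84]


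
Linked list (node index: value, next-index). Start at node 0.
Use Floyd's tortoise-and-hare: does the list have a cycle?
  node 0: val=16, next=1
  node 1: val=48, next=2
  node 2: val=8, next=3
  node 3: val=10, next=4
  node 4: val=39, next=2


Floyd's tortoise (slow, +1) and hare (fast, +2):
  init: slow=0, fast=0
  step 1: slow=1, fast=2
  step 2: slow=2, fast=4
  step 3: slow=3, fast=3
  slow == fast at node 3: cycle detected

Cycle: yes


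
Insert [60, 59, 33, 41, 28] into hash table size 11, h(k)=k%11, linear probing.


Insert 60: h=5 -> slot 5
Insert 59: h=4 -> slot 4
Insert 33: h=0 -> slot 0
Insert 41: h=8 -> slot 8
Insert 28: h=6 -> slot 6

Table: [33, None, None, None, 59, 60, 28, None, 41, None, None]


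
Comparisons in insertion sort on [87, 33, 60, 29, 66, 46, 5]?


Algorithm: insertion sort
Input: [87, 33, 60, 29, 66, 46, 5]
Sorted: [5, 29, 33, 46, 60, 66, 87]

18


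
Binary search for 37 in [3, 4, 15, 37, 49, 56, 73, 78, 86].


Step 1: lo=0, hi=8, mid=4, val=49
Step 2: lo=0, hi=3, mid=1, val=4
Step 3: lo=2, hi=3, mid=2, val=15
Step 4: lo=3, hi=3, mid=3, val=37

Found at index 3


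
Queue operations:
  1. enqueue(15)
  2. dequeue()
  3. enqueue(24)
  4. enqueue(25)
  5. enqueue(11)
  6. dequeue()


enqueue(15) -> [15]
dequeue()->15, []
enqueue(24) -> [24]
enqueue(25) -> [24, 25]
enqueue(11) -> [24, 25, 11]
dequeue()->24, [25, 11]

Final queue: [25, 11]


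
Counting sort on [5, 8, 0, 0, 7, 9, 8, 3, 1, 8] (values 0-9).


Input: [5, 8, 0, 0, 7, 9, 8, 3, 1, 8]
Counts: [2, 1, 0, 1, 0, 1, 0, 1, 3, 1]

Sorted: [0, 0, 1, 3, 5, 7, 8, 8, 8, 9]


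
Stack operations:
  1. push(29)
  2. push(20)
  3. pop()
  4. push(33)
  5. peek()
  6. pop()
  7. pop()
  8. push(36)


push(29) -> [29]
push(20) -> [29, 20]
pop()->20, [29]
push(33) -> [29, 33]
peek()->33
pop()->33, [29]
pop()->29, []
push(36) -> [36]

Final stack: [36]


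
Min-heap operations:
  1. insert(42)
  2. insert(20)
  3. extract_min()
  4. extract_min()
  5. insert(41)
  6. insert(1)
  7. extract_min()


insert(42) -> [42]
insert(20) -> [20, 42]
extract_min()->20, [42]
extract_min()->42, []
insert(41) -> [41]
insert(1) -> [1, 41]
extract_min()->1, [41]

Final heap: [41]


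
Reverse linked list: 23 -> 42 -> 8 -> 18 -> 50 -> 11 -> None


Step 1: curr=23, set curr.next=prev(None) | reversed so far: 23
Step 2: curr=42, set curr.next=prev(23) | reversed so far: 42 -> 23
Step 3: curr=8, set curr.next=prev(42) | reversed so far: 8 -> 42 -> 23
Step 4: curr=18, set curr.next=prev(8) | reversed so far: 18 -> 8 -> 42 -> 23
Step 5: curr=50, set curr.next=prev(18) | reversed so far: 50 -> 18 -> 8 -> 42 -> 23
Step 6: curr=11, set curr.next=prev(50) | reversed so far: 11 -> 50 -> 18 -> 8 -> 42 -> 23

11 -> 50 -> 18 -> 8 -> 42 -> 23 -> None


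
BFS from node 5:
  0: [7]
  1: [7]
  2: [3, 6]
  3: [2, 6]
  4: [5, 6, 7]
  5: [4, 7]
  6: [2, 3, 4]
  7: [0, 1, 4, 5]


Visit 5, enqueue [4, 7]
Visit 4, enqueue [6]
Visit 7, enqueue [0, 1]
Visit 6, enqueue [2, 3]
Visit 0, enqueue []
Visit 1, enqueue []
Visit 2, enqueue []
Visit 3, enqueue []

BFS order: [5, 4, 7, 6, 0, 1, 2, 3]


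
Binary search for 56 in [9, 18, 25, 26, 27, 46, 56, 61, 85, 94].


Step 1: lo=0, hi=9, mid=4, val=27
Step 2: lo=5, hi=9, mid=7, val=61
Step 3: lo=5, hi=6, mid=5, val=46
Step 4: lo=6, hi=6, mid=6, val=56

Found at index 6


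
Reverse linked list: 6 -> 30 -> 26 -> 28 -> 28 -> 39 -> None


Step 1: curr=6, set curr.next=prev(None) | reversed so far: 6
Step 2: curr=30, set curr.next=prev(6) | reversed so far: 30 -> 6
Step 3: curr=26, set curr.next=prev(30) | reversed so far: 26 -> 30 -> 6
Step 4: curr=28, set curr.next=prev(26) | reversed so far: 28 -> 26 -> 30 -> 6
Step 5: curr=28, set curr.next=prev(28) | reversed so far: 28 -> 28 -> 26 -> 30 -> 6
Step 6: curr=39, set curr.next=prev(28) | reversed so far: 39 -> 28 -> 28 -> 26 -> 30 -> 6

39 -> 28 -> 28 -> 26 -> 30 -> 6 -> None


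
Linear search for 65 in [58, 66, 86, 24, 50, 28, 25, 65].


i=0: 58!=65
i=1: 66!=65
i=2: 86!=65
i=3: 24!=65
i=4: 50!=65
i=5: 28!=65
i=6: 25!=65
i=7: 65==65 found!

Found at 7, 8 comps


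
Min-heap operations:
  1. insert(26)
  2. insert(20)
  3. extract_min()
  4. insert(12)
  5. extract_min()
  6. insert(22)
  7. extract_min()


insert(26) -> [26]
insert(20) -> [20, 26]
extract_min()->20, [26]
insert(12) -> [12, 26]
extract_min()->12, [26]
insert(22) -> [22, 26]
extract_min()->22, [26]

Final heap: [26]


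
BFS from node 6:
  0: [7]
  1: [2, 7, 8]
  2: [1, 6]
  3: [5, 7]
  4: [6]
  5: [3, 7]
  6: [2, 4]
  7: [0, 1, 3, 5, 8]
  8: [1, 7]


Visit 6, enqueue [2, 4]
Visit 2, enqueue [1]
Visit 4, enqueue []
Visit 1, enqueue [7, 8]
Visit 7, enqueue [0, 3, 5]
Visit 8, enqueue []
Visit 0, enqueue []
Visit 3, enqueue []
Visit 5, enqueue []

BFS order: [6, 2, 4, 1, 7, 8, 0, 3, 5]


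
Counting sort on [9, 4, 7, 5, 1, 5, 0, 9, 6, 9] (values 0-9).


Input: [9, 4, 7, 5, 1, 5, 0, 9, 6, 9]
Counts: [1, 1, 0, 0, 1, 2, 1, 1, 0, 3]

Sorted: [0, 1, 4, 5, 5, 6, 7, 9, 9, 9]


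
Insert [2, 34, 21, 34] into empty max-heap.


Insert 2: [2]
Insert 34: [34, 2]
Insert 21: [34, 2, 21]
Insert 34: [34, 34, 21, 2]

Final heap: [34, 34, 21, 2]


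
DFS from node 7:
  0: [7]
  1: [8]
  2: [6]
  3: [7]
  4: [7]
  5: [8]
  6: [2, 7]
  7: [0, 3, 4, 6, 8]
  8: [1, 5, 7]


Visit 7, push [8, 6, 4, 3, 0]
Visit 0, push []
Visit 3, push []
Visit 4, push []
Visit 6, push [2]
Visit 2, push []
Visit 8, push [5, 1]
Visit 1, push []
Visit 5, push []

DFS order: [7, 0, 3, 4, 6, 2, 8, 1, 5]


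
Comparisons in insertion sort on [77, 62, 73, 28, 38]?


Algorithm: insertion sort
Input: [77, 62, 73, 28, 38]
Sorted: [28, 38, 62, 73, 77]

10


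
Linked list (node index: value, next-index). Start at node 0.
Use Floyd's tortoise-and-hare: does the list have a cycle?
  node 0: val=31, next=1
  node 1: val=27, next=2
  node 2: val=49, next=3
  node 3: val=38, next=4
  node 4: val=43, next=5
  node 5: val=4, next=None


Floyd's tortoise (slow, +1) and hare (fast, +2):
  init: slow=0, fast=0
  step 1: slow=1, fast=2
  step 2: slow=2, fast=4
  step 3: fast 4->5->None, no cycle

Cycle: no


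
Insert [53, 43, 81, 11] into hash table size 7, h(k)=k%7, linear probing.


Insert 53: h=4 -> slot 4
Insert 43: h=1 -> slot 1
Insert 81: h=4, 1 probes -> slot 5
Insert 11: h=4, 2 probes -> slot 6

Table: [None, 43, None, None, 53, 81, 11]


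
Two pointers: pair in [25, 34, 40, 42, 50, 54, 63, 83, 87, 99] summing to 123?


lo=0(25)+hi=9(99)=124
lo=0(25)+hi=8(87)=112
lo=1(34)+hi=8(87)=121
lo=2(40)+hi=8(87)=127
lo=2(40)+hi=7(83)=123

Yes: 40+83=123


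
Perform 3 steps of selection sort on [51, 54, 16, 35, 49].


Initial: [51, 54, 16, 35, 49]
Step 1: min=16 at 2
  Swap: [16, 54, 51, 35, 49]
Step 2: min=35 at 3
  Swap: [16, 35, 51, 54, 49]
Step 3: min=49 at 4
  Swap: [16, 35, 49, 54, 51]

After 3 steps: [16, 35, 49, 54, 51]


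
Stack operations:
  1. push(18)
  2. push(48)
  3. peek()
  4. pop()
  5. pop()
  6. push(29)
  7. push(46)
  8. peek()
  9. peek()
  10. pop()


push(18) -> [18]
push(48) -> [18, 48]
peek()->48
pop()->48, [18]
pop()->18, []
push(29) -> [29]
push(46) -> [29, 46]
peek()->46
peek()->46
pop()->46, [29]

Final stack: [29]


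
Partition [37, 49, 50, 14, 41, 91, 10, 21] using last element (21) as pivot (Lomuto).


Pivot: 21
  14 <= 21: swap -> [14, 49, 50, 37, 41, 91, 10, 21]
  10 <= 21: swap -> [14, 10, 50, 37, 41, 91, 49, 21]
Place pivot at 2: [14, 10, 21, 37, 41, 91, 49, 50]

Partitioned: [14, 10, 21, 37, 41, 91, 49, 50]


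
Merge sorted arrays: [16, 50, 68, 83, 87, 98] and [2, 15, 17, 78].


Take 2 from B
Take 15 from B
Take 16 from A
Take 17 from B
Take 50 from A
Take 68 from A
Take 78 from B

Merged: [2, 15, 16, 17, 50, 68, 78, 83, 87, 98]


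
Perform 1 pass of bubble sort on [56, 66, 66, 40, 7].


Initial: [56, 66, 66, 40, 7]
Pass 1: [56, 66, 40, 7, 66] (2 swaps)

After 1 pass: [56, 66, 40, 7, 66]


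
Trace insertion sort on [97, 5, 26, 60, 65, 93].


Initial: [97, 5, 26, 60, 65, 93]
Insert 5: [5, 97, 26, 60, 65, 93]
Insert 26: [5, 26, 97, 60, 65, 93]
Insert 60: [5, 26, 60, 97, 65, 93]
Insert 65: [5, 26, 60, 65, 97, 93]
Insert 93: [5, 26, 60, 65, 93, 97]

Sorted: [5, 26, 60, 65, 93, 97]


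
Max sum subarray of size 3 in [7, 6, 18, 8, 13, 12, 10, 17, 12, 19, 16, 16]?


[0:3]: 31
[1:4]: 32
[2:5]: 39
[3:6]: 33
[4:7]: 35
[5:8]: 39
[6:9]: 39
[7:10]: 48
[8:11]: 47
[9:12]: 51

Max: 51 at [9:12]


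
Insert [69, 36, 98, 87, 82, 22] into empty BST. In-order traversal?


Insert 69: root
Insert 36: L from 69
Insert 98: R from 69
Insert 87: R from 69 -> L from 98
Insert 82: R from 69 -> L from 98 -> L from 87
Insert 22: L from 69 -> L from 36

In-order: [22, 36, 69, 82, 87, 98]


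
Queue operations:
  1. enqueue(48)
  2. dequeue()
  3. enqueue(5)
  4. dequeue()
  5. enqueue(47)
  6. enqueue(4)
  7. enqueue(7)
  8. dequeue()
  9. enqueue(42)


enqueue(48) -> [48]
dequeue()->48, []
enqueue(5) -> [5]
dequeue()->5, []
enqueue(47) -> [47]
enqueue(4) -> [47, 4]
enqueue(7) -> [47, 4, 7]
dequeue()->47, [4, 7]
enqueue(42) -> [4, 7, 42]

Final queue: [4, 7, 42]


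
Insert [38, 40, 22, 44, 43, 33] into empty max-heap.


Insert 38: [38]
Insert 40: [40, 38]
Insert 22: [40, 38, 22]
Insert 44: [44, 40, 22, 38]
Insert 43: [44, 43, 22, 38, 40]
Insert 33: [44, 43, 33, 38, 40, 22]

Final heap: [44, 43, 33, 38, 40, 22]


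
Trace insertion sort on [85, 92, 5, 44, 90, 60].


Initial: [85, 92, 5, 44, 90, 60]
Insert 92: [85, 92, 5, 44, 90, 60]
Insert 5: [5, 85, 92, 44, 90, 60]
Insert 44: [5, 44, 85, 92, 90, 60]
Insert 90: [5, 44, 85, 90, 92, 60]
Insert 60: [5, 44, 60, 85, 90, 92]

Sorted: [5, 44, 60, 85, 90, 92]


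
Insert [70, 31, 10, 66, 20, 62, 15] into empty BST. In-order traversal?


Insert 70: root
Insert 31: L from 70
Insert 10: L from 70 -> L from 31
Insert 66: L from 70 -> R from 31
Insert 20: L from 70 -> L from 31 -> R from 10
Insert 62: L from 70 -> R from 31 -> L from 66
Insert 15: L from 70 -> L from 31 -> R from 10 -> L from 20

In-order: [10, 15, 20, 31, 62, 66, 70]


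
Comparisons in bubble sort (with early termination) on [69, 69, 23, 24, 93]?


Algorithm: bubble sort (with early termination)
Input: [69, 69, 23, 24, 93]
Sorted: [23, 24, 69, 69, 93]

9


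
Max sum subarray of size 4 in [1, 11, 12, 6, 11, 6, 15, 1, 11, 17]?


[0:4]: 30
[1:5]: 40
[2:6]: 35
[3:7]: 38
[4:8]: 33
[5:9]: 33
[6:10]: 44

Max: 44 at [6:10]


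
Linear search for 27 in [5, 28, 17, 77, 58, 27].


i=0: 5!=27
i=1: 28!=27
i=2: 17!=27
i=3: 77!=27
i=4: 58!=27
i=5: 27==27 found!

Found at 5, 6 comps


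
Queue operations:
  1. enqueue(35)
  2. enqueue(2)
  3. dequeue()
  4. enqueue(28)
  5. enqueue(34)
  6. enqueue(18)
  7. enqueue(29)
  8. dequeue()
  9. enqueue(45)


enqueue(35) -> [35]
enqueue(2) -> [35, 2]
dequeue()->35, [2]
enqueue(28) -> [2, 28]
enqueue(34) -> [2, 28, 34]
enqueue(18) -> [2, 28, 34, 18]
enqueue(29) -> [2, 28, 34, 18, 29]
dequeue()->2, [28, 34, 18, 29]
enqueue(45) -> [28, 34, 18, 29, 45]

Final queue: [28, 34, 18, 29, 45]


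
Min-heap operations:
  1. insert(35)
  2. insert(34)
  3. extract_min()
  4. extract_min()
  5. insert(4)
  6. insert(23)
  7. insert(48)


insert(35) -> [35]
insert(34) -> [34, 35]
extract_min()->34, [35]
extract_min()->35, []
insert(4) -> [4]
insert(23) -> [4, 23]
insert(48) -> [4, 23, 48]

Final heap: [4, 23, 48]


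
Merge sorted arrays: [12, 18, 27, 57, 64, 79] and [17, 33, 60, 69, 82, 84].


Take 12 from A
Take 17 from B
Take 18 from A
Take 27 from A
Take 33 from B
Take 57 from A
Take 60 from B
Take 64 from A
Take 69 from B
Take 79 from A

Merged: [12, 17, 18, 27, 33, 57, 60, 64, 69, 79, 82, 84]


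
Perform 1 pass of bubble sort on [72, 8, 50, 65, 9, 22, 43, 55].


Initial: [72, 8, 50, 65, 9, 22, 43, 55]
Pass 1: [8, 50, 65, 9, 22, 43, 55, 72] (7 swaps)

After 1 pass: [8, 50, 65, 9, 22, 43, 55, 72]
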